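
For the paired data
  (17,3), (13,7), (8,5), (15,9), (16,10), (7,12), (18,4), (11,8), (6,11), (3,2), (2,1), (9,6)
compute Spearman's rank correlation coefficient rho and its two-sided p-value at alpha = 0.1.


Step 1: Rank x and y separately (midranks; no ties here).
rank(x): 17->11, 13->8, 8->5, 15->9, 16->10, 7->4, 18->12, 11->7, 6->3, 3->2, 2->1, 9->6
rank(y): 3->3, 7->7, 5->5, 9->9, 10->10, 12->12, 4->4, 8->8, 11->11, 2->2, 1->1, 6->6
Step 2: d_i = R_x(i) - R_y(i); compute d_i^2.
  (11-3)^2=64, (8-7)^2=1, (5-5)^2=0, (9-9)^2=0, (10-10)^2=0, (4-12)^2=64, (12-4)^2=64, (7-8)^2=1, (3-11)^2=64, (2-2)^2=0, (1-1)^2=0, (6-6)^2=0
sum(d^2) = 258.
Step 3: rho = 1 - 6*258 / (12*(12^2 - 1)) = 1 - 1548/1716 = 0.097902.
Step 4: Under H0, t = rho * sqrt((n-2)/(1-rho^2)) = 0.3111 ~ t(10).
Step 5: Two-sided p-value from the t-distribution with 10 df = 0.762122.
Step 6: alpha = 0.1. fail to reject H0.

rho = 0.0979, p = 0.762122, fail to reject H0 at alpha = 0.1.


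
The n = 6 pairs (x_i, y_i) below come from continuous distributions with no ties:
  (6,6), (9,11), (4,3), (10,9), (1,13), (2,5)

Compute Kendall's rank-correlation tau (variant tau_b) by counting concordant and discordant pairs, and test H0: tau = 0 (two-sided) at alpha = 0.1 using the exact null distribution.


Step 1: Enumerate the 15 unordered pairs (i,j) with i<j and classify each by sign(x_j-x_i) * sign(y_j-y_i).
  (1,2):dx=+3,dy=+5->C; (1,3):dx=-2,dy=-3->C; (1,4):dx=+4,dy=+3->C; (1,5):dx=-5,dy=+7->D
  (1,6):dx=-4,dy=-1->C; (2,3):dx=-5,dy=-8->C; (2,4):dx=+1,dy=-2->D; (2,5):dx=-8,dy=+2->D
  (2,6):dx=-7,dy=-6->C; (3,4):dx=+6,dy=+6->C; (3,5):dx=-3,dy=+10->D; (3,6):dx=-2,dy=+2->D
  (4,5):dx=-9,dy=+4->D; (4,6):dx=-8,dy=-4->C; (5,6):dx=+1,dy=-8->D
Step 2: C = 8, D = 7, total pairs = 15.
Step 3: tau = (C - D)/(n(n-1)/2) = (8 - 7)/15 = 0.066667.
Step 4: Exact two-sided p-value (enumerate n! = 720 permutations of y under H0): p = 1.000000.
Step 5: alpha = 0.1. fail to reject H0.

tau_b = 0.0667 (C=8, D=7), p = 1.000000, fail to reject H0.


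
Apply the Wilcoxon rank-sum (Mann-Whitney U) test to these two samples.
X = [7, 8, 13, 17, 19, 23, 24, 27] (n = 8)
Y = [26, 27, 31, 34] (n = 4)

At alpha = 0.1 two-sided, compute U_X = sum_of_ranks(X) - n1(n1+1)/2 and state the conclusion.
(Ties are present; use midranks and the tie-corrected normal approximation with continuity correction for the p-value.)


Step 1: Combine and sort all 12 observations; assign midranks.
sorted (value, group): (7,X), (8,X), (13,X), (17,X), (19,X), (23,X), (24,X), (26,Y), (27,X), (27,Y), (31,Y), (34,Y)
ranks: 7->1, 8->2, 13->3, 17->4, 19->5, 23->6, 24->7, 26->8, 27->9.5, 27->9.5, 31->11, 34->12
Step 2: Rank sum for X: R1 = 1 + 2 + 3 + 4 + 5 + 6 + 7 + 9.5 = 37.5.
Step 3: U_X = R1 - n1(n1+1)/2 = 37.5 - 8*9/2 = 37.5 - 36 = 1.5.
       U_Y = n1*n2 - U_X = 32 - 1.5 = 30.5.
Step 4: Ties are present, so use the tie-corrected normal approximation (with continuity correction) for the p-value.
Step 5: p-value = 0.017221; compare to alpha = 0.1. reject H0.

U_X = 1.5, p = 0.017221, reject H0 at alpha = 0.1.


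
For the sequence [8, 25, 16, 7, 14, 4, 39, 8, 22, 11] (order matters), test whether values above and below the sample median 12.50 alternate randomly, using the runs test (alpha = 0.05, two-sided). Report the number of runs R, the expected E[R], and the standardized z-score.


Step 1: Compute median = 12.50; label A = above, B = below.
Labels in order: BAABABABAB  (n_A = 5, n_B = 5)
Step 2: Count runs R = 9.
Step 3: Under H0 (random ordering), E[R] = 2*n_A*n_B/(n_A+n_B) + 1 = 2*5*5/10 + 1 = 6.0000.
        Var[R] = 2*n_A*n_B*(2*n_A*n_B - n_A - n_B) / ((n_A+n_B)^2 * (n_A+n_B-1)) = 2000/900 = 2.2222.
        SD[R] = 1.4907.
Step 4: Continuity-corrected z = (R - 0.5 - E[R]) / SD[R] = (9 - 0.5 - 6.0000) / 1.4907 = 1.6771.
Step 5: Two-sided p-value via normal approximation = 2*(1 - Phi(|z|)) = 0.093533.
Step 6: alpha = 0.05. fail to reject H0.

R = 9, z = 1.6771, p = 0.093533, fail to reject H0.


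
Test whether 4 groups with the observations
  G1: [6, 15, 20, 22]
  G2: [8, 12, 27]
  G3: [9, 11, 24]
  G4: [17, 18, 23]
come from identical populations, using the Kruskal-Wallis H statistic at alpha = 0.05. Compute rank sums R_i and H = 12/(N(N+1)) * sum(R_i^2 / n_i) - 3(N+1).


Step 1: Combine all N = 13 observations and assign midranks.
sorted (value, group, rank): (6,G1,1), (8,G2,2), (9,G3,3), (11,G3,4), (12,G2,5), (15,G1,6), (17,G4,7), (18,G4,8), (20,G1,9), (22,G1,10), (23,G4,11), (24,G3,12), (27,G2,13)
Step 2: Sum ranks within each group.
R_1 = 26 (n_1 = 4)
R_2 = 20 (n_2 = 3)
R_3 = 19 (n_3 = 3)
R_4 = 26 (n_4 = 3)
Step 3: H = 12/(N(N+1)) * sum(R_i^2/n_i) - 3(N+1)
     = 12/(13*14) * (26^2/4 + 20^2/3 + 19^2/3 + 26^2/3) - 3*14
     = 0.065934 * 648 - 42
     = 0.725275.
Step 4: No ties, so H is used without correction.
Step 5: Under H0, H ~ chi^2(3); p-value = 0.867244.
Step 6: alpha = 0.05. fail to reject H0.

H = 0.7253, df = 3, p = 0.867244, fail to reject H0.


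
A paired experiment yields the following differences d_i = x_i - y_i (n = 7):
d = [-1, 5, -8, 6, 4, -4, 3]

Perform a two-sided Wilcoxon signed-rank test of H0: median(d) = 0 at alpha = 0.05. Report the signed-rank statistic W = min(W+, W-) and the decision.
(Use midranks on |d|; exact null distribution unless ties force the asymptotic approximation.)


Step 1: Drop any zero differences (none here) and take |d_i|.
|d| = [1, 5, 8, 6, 4, 4, 3]
Step 2: Midrank |d_i| (ties get averaged ranks).
ranks: |1|->1, |5|->5, |8|->7, |6|->6, |4|->3.5, |4|->3.5, |3|->2
Step 3: Attach original signs; sum ranks with positive sign and with negative sign.
W+ = 5 + 6 + 3.5 + 2 = 16.5
W- = 1 + 7 + 3.5 = 11.5
(Check: W+ + W- = 28 should equal n(n+1)/2 = 28.)
Step 4: Test statistic W = min(W+, W-) = 11.5.
Step 5: Ties in |d|, so use the tie-corrected normal approximation.
        E[W] = n(n+1)/4 = 7*8/4 = 14.
        Tie groups: |d|=4 (t=2); sum(t^3 - t) = 6.
        Var[W] = n(n+1)(2n+1)/24 - sum(t^3-t)/48 = 840/24 - 6/48 = 34.875.
        z = (W - E[W]) / sqrt(Var[W]) = (11.5 - 14) / 5.9055 = -0.4233.
        Two-sided p = 2*Phi(z) = 0.672052.
Step 6: alpha = 0.05. fail to reject H0.

W+ = 16.5, W- = 11.5, W = min = 11.5, p = 0.672052, fail to reject H0.


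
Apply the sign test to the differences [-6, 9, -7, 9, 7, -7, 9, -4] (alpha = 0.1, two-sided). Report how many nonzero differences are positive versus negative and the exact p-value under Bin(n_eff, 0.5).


Step 1: Discard zero differences. Original n = 8; n_eff = number of nonzero differences = 8.
Nonzero differences (with sign): -6, +9, -7, +9, +7, -7, +9, -4
Step 2: Count signs: positive = 4, negative = 4.
Step 3: Under H0: P(positive) = 0.5, so the number of positives S ~ Bin(8, 0.5).
Step 4: Two-sided exact p-value = sum of Bin(8,0.5) probabilities at or below the observed probability = 1.000000.
Step 5: alpha = 0.1. fail to reject H0.

n_eff = 8, pos = 4, neg = 4, p = 1.000000, fail to reject H0.


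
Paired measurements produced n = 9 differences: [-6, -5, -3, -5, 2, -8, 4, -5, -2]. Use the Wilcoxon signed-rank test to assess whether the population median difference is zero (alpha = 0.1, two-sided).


Step 1: Drop any zero differences (none here) and take |d_i|.
|d| = [6, 5, 3, 5, 2, 8, 4, 5, 2]
Step 2: Midrank |d_i| (ties get averaged ranks).
ranks: |6|->8, |5|->6, |3|->3, |5|->6, |2|->1.5, |8|->9, |4|->4, |5|->6, |2|->1.5
Step 3: Attach original signs; sum ranks with positive sign and with negative sign.
W+ = 1.5 + 4 = 5.5
W- = 8 + 6 + 3 + 6 + 9 + 6 + 1.5 = 39.5
(Check: W+ + W- = 45 should equal n(n+1)/2 = 45.)
Step 4: Test statistic W = min(W+, W-) = 5.5.
Step 5: Ties in |d|, so use the tie-corrected normal approximation.
        E[W] = n(n+1)/4 = 9*10/4 = 22.5.
        Tie groups: |d|=2 (t=2), |d|=5 (t=3); sum(t^3 - t) = 30.
        Var[W] = n(n+1)(2n+1)/24 - sum(t^3-t)/48 = 1710/24 - 30/48 = 70.625.
        z = (W - E[W]) / sqrt(Var[W]) = (5.5 - 22.5) / 8.4039 = -2.0229.
        Two-sided p = 2*Phi(z) = 0.043086.
Step 6: alpha = 0.1. reject H0.

W+ = 5.5, W- = 39.5, W = min = 5.5, p = 0.043086, reject H0.


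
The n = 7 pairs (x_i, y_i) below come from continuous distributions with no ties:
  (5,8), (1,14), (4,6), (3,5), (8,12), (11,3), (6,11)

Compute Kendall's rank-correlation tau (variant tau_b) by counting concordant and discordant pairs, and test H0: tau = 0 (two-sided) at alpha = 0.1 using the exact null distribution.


Step 1: Enumerate the 21 unordered pairs (i,j) with i<j and classify each by sign(x_j-x_i) * sign(y_j-y_i).
  (1,2):dx=-4,dy=+6->D; (1,3):dx=-1,dy=-2->C; (1,4):dx=-2,dy=-3->C; (1,5):dx=+3,dy=+4->C
  (1,6):dx=+6,dy=-5->D; (1,7):dx=+1,dy=+3->C; (2,3):dx=+3,dy=-8->D; (2,4):dx=+2,dy=-9->D
  (2,5):dx=+7,dy=-2->D; (2,6):dx=+10,dy=-11->D; (2,7):dx=+5,dy=-3->D; (3,4):dx=-1,dy=-1->C
  (3,5):dx=+4,dy=+6->C; (3,6):dx=+7,dy=-3->D; (3,7):dx=+2,dy=+5->C; (4,5):dx=+5,dy=+7->C
  (4,6):dx=+8,dy=-2->D; (4,7):dx=+3,dy=+6->C; (5,6):dx=+3,dy=-9->D; (5,7):dx=-2,dy=-1->C
  (6,7):dx=-5,dy=+8->D
Step 2: C = 10, D = 11, total pairs = 21.
Step 3: tau = (C - D)/(n(n-1)/2) = (10 - 11)/21 = -0.047619.
Step 4: Exact two-sided p-value (enumerate n! = 5040 permutations of y under H0): p = 1.000000.
Step 5: alpha = 0.1. fail to reject H0.

tau_b = -0.0476 (C=10, D=11), p = 1.000000, fail to reject H0.


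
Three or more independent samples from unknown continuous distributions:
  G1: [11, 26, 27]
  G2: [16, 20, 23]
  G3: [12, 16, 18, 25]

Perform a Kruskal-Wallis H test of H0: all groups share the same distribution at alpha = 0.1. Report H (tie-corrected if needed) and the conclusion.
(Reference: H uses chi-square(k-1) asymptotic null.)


Step 1: Combine all N = 10 observations and assign midranks.
sorted (value, group, rank): (11,G1,1), (12,G3,2), (16,G2,3.5), (16,G3,3.5), (18,G3,5), (20,G2,6), (23,G2,7), (25,G3,8), (26,G1,9), (27,G1,10)
Step 2: Sum ranks within each group.
R_1 = 20 (n_1 = 3)
R_2 = 16.5 (n_2 = 3)
R_3 = 18.5 (n_3 = 4)
Step 3: H = 12/(N(N+1)) * sum(R_i^2/n_i) - 3(N+1)
     = 12/(10*11) * (20^2/3 + 16.5^2/3 + 18.5^2/4) - 3*11
     = 0.109091 * 309.646 - 33
     = 0.779545.
Step 4: Ties present; correction factor C = 1 - 6/(10^3 - 10) = 0.993939. Corrected H = 0.779545 / 0.993939 = 0.784299.
Step 5: Under H0, H ~ chi^2(2); p-value = 0.675603.
Step 6: alpha = 0.1. fail to reject H0.

H = 0.7843, df = 2, p = 0.675603, fail to reject H0.


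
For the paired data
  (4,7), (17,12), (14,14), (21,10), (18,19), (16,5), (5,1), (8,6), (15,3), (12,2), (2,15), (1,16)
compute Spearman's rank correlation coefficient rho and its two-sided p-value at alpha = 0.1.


Step 1: Rank x and y separately (midranks; no ties here).
rank(x): 4->3, 17->10, 14->7, 21->12, 18->11, 16->9, 5->4, 8->5, 15->8, 12->6, 2->2, 1->1
rank(y): 7->6, 12->8, 14->9, 10->7, 19->12, 5->4, 1->1, 6->5, 3->3, 2->2, 15->10, 16->11
Step 2: d_i = R_x(i) - R_y(i); compute d_i^2.
  (3-6)^2=9, (10-8)^2=4, (7-9)^2=4, (12-7)^2=25, (11-12)^2=1, (9-4)^2=25, (4-1)^2=9, (5-5)^2=0, (8-3)^2=25, (6-2)^2=16, (2-10)^2=64, (1-11)^2=100
sum(d^2) = 282.
Step 3: rho = 1 - 6*282 / (12*(12^2 - 1)) = 1 - 1692/1716 = 0.013986.
Step 4: Under H0, t = rho * sqrt((n-2)/(1-rho^2)) = 0.0442 ~ t(10).
Step 5: Two-sided p-value from the t-distribution with 10 df = 0.965590.
Step 6: alpha = 0.1. fail to reject H0.

rho = 0.0140, p = 0.965590, fail to reject H0 at alpha = 0.1.


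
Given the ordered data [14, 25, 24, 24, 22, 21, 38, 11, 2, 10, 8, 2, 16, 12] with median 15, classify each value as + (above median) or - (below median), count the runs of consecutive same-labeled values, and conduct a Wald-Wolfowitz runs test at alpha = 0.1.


Step 1: Compute median = 15; label A = above, B = below.
Labels in order: BAAAAAABBBBBAB  (n_A = 7, n_B = 7)
Step 2: Count runs R = 5.
Step 3: Under H0 (random ordering), E[R] = 2*n_A*n_B/(n_A+n_B) + 1 = 2*7*7/14 + 1 = 8.0000.
        Var[R] = 2*n_A*n_B*(2*n_A*n_B - n_A - n_B) / ((n_A+n_B)^2 * (n_A+n_B-1)) = 8232/2548 = 3.2308.
        SD[R] = 1.7974.
Step 4: Continuity-corrected z = (R + 0.5 - E[R]) / SD[R] = (5 + 0.5 - 8.0000) / 1.7974 = -1.3909.
Step 5: Two-sided p-value via normal approximation = 2*(1 - Phi(|z|)) = 0.164264.
Step 6: alpha = 0.1. fail to reject H0.

R = 5, z = -1.3909, p = 0.164264, fail to reject H0.


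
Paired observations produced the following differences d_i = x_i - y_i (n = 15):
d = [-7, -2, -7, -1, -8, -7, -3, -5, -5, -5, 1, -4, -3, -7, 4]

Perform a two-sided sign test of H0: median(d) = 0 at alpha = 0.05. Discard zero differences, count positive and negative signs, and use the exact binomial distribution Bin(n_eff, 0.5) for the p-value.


Step 1: Discard zero differences. Original n = 15; n_eff = number of nonzero differences = 15.
Nonzero differences (with sign): -7, -2, -7, -1, -8, -7, -3, -5, -5, -5, +1, -4, -3, -7, +4
Step 2: Count signs: positive = 2, negative = 13.
Step 3: Under H0: P(positive) = 0.5, so the number of positives S ~ Bin(15, 0.5).
Step 4: Two-sided exact p-value = sum of Bin(15,0.5) probabilities at or below the observed probability = 0.007385.
Step 5: alpha = 0.05. reject H0.

n_eff = 15, pos = 2, neg = 13, p = 0.007385, reject H0.


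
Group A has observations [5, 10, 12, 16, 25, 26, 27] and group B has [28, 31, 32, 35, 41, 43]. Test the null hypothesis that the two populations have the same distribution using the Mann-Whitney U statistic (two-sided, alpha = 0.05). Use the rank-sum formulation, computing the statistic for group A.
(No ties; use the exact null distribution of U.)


Step 1: Combine and sort all 13 observations; assign midranks.
sorted (value, group): (5,X), (10,X), (12,X), (16,X), (25,X), (26,X), (27,X), (28,Y), (31,Y), (32,Y), (35,Y), (41,Y), (43,Y)
ranks: 5->1, 10->2, 12->3, 16->4, 25->5, 26->6, 27->7, 28->8, 31->9, 32->10, 35->11, 41->12, 43->13
Step 2: Rank sum for X: R1 = 1 + 2 + 3 + 4 + 5 + 6 + 7 = 28.
Step 3: U_X = R1 - n1(n1+1)/2 = 28 - 7*8/2 = 28 - 28 = 0.
       U_Y = n1*n2 - U_X = 42 - 0 = 42.
Step 4: No ties, so the exact null distribution of U (based on enumerating the C(13,7) = 1716 equally likely rank assignments) gives the two-sided p-value.
Step 5: p-value = 0.001166; compare to alpha = 0.05. reject H0.

U_X = 0, p = 0.001166, reject H0 at alpha = 0.05.


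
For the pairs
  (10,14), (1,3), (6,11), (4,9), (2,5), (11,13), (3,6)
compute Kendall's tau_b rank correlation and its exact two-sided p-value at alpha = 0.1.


Step 1: Enumerate the 21 unordered pairs (i,j) with i<j and classify each by sign(x_j-x_i) * sign(y_j-y_i).
  (1,2):dx=-9,dy=-11->C; (1,3):dx=-4,dy=-3->C; (1,4):dx=-6,dy=-5->C; (1,5):dx=-8,dy=-9->C
  (1,6):dx=+1,dy=-1->D; (1,7):dx=-7,dy=-8->C; (2,3):dx=+5,dy=+8->C; (2,4):dx=+3,dy=+6->C
  (2,5):dx=+1,dy=+2->C; (2,6):dx=+10,dy=+10->C; (2,7):dx=+2,dy=+3->C; (3,4):dx=-2,dy=-2->C
  (3,5):dx=-4,dy=-6->C; (3,6):dx=+5,dy=+2->C; (3,7):dx=-3,dy=-5->C; (4,5):dx=-2,dy=-4->C
  (4,6):dx=+7,dy=+4->C; (4,7):dx=-1,dy=-3->C; (5,6):dx=+9,dy=+8->C; (5,7):dx=+1,dy=+1->C
  (6,7):dx=-8,dy=-7->C
Step 2: C = 20, D = 1, total pairs = 21.
Step 3: tau = (C - D)/(n(n-1)/2) = (20 - 1)/21 = 0.904762.
Step 4: Exact two-sided p-value (enumerate n! = 5040 permutations of y under H0): p = 0.002778.
Step 5: alpha = 0.1. reject H0.

tau_b = 0.9048 (C=20, D=1), p = 0.002778, reject H0.


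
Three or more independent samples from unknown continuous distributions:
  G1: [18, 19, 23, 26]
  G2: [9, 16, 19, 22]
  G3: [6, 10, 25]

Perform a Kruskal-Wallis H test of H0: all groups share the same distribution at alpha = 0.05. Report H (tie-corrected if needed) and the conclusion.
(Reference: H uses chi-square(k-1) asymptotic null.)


Step 1: Combine all N = 11 observations and assign midranks.
sorted (value, group, rank): (6,G3,1), (9,G2,2), (10,G3,3), (16,G2,4), (18,G1,5), (19,G1,6.5), (19,G2,6.5), (22,G2,8), (23,G1,9), (25,G3,10), (26,G1,11)
Step 2: Sum ranks within each group.
R_1 = 31.5 (n_1 = 4)
R_2 = 20.5 (n_2 = 4)
R_3 = 14 (n_3 = 3)
Step 3: H = 12/(N(N+1)) * sum(R_i^2/n_i) - 3(N+1)
     = 12/(11*12) * (31.5^2/4 + 20.5^2/4 + 14^2/3) - 3*12
     = 0.090909 * 418.458 - 36
     = 2.041667.
Step 4: Ties present; correction factor C = 1 - 6/(11^3 - 11) = 0.995455. Corrected H = 2.041667 / 0.995455 = 2.050989.
Step 5: Under H0, H ~ chi^2(2); p-value = 0.358619.
Step 6: alpha = 0.05. fail to reject H0.

H = 2.0510, df = 2, p = 0.358619, fail to reject H0.


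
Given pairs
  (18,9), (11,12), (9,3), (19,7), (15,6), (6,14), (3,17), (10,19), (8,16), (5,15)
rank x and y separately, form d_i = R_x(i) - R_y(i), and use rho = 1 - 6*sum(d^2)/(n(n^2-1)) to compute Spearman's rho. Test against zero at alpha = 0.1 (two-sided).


Step 1: Rank x and y separately (midranks; no ties here).
rank(x): 18->9, 11->7, 9->5, 19->10, 15->8, 6->3, 3->1, 10->6, 8->4, 5->2
rank(y): 9->4, 12->5, 3->1, 7->3, 6->2, 14->6, 17->9, 19->10, 16->8, 15->7
Step 2: d_i = R_x(i) - R_y(i); compute d_i^2.
  (9-4)^2=25, (7-5)^2=4, (5-1)^2=16, (10-3)^2=49, (8-2)^2=36, (3-6)^2=9, (1-9)^2=64, (6-10)^2=16, (4-8)^2=16, (2-7)^2=25
sum(d^2) = 260.
Step 3: rho = 1 - 6*260 / (10*(10^2 - 1)) = 1 - 1560/990 = -0.575758.
Step 4: Under H0, t = rho * sqrt((n-2)/(1-rho^2)) = -1.9917 ~ t(8).
Step 5: Two-sided p-value from the t-distribution with 8 df = 0.081553.
Step 6: alpha = 0.1. reject H0.

rho = -0.5758, p = 0.081553, reject H0 at alpha = 0.1.


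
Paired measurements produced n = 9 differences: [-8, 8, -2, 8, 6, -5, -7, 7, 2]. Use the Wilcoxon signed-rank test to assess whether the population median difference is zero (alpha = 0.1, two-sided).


Step 1: Drop any zero differences (none here) and take |d_i|.
|d| = [8, 8, 2, 8, 6, 5, 7, 7, 2]
Step 2: Midrank |d_i| (ties get averaged ranks).
ranks: |8|->8, |8|->8, |2|->1.5, |8|->8, |6|->4, |5|->3, |7|->5.5, |7|->5.5, |2|->1.5
Step 3: Attach original signs; sum ranks with positive sign and with negative sign.
W+ = 8 + 8 + 4 + 5.5 + 1.5 = 27
W- = 8 + 1.5 + 3 + 5.5 = 18
(Check: W+ + W- = 45 should equal n(n+1)/2 = 45.)
Step 4: Test statistic W = min(W+, W-) = 18.
Step 5: Ties in |d|, so use the tie-corrected normal approximation.
        E[W] = n(n+1)/4 = 9*10/4 = 22.5.
        Tie groups: |d|=2 (t=2), |d|=7 (t=2), |d|=8 (t=3); sum(t^3 - t) = 36.
        Var[W] = n(n+1)(2n+1)/24 - sum(t^3-t)/48 = 1710/24 - 36/48 = 70.5.
        z = (W - E[W]) / sqrt(Var[W]) = (18 - 22.5) / 8.3964 = -0.5359.
        Two-sided p = 2*Phi(z) = 0.591998.
Step 6: alpha = 0.1. fail to reject H0.

W+ = 27, W- = 18, W = min = 18, p = 0.591998, fail to reject H0.


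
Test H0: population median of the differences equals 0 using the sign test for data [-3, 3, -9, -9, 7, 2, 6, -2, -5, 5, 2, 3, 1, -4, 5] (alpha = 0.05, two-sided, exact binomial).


Step 1: Discard zero differences. Original n = 15; n_eff = number of nonzero differences = 15.
Nonzero differences (with sign): -3, +3, -9, -9, +7, +2, +6, -2, -5, +5, +2, +3, +1, -4, +5
Step 2: Count signs: positive = 9, negative = 6.
Step 3: Under H0: P(positive) = 0.5, so the number of positives S ~ Bin(15, 0.5).
Step 4: Two-sided exact p-value = sum of Bin(15,0.5) probabilities at or below the observed probability = 0.607239.
Step 5: alpha = 0.05. fail to reject H0.

n_eff = 15, pos = 9, neg = 6, p = 0.607239, fail to reject H0.


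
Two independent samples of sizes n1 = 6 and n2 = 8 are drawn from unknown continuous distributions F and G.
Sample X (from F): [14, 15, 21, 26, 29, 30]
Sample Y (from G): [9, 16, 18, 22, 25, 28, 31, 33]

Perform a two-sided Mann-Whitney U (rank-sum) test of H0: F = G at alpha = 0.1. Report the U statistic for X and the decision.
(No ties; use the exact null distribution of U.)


Step 1: Combine and sort all 14 observations; assign midranks.
sorted (value, group): (9,Y), (14,X), (15,X), (16,Y), (18,Y), (21,X), (22,Y), (25,Y), (26,X), (28,Y), (29,X), (30,X), (31,Y), (33,Y)
ranks: 9->1, 14->2, 15->3, 16->4, 18->5, 21->6, 22->7, 25->8, 26->9, 28->10, 29->11, 30->12, 31->13, 33->14
Step 2: Rank sum for X: R1 = 2 + 3 + 6 + 9 + 11 + 12 = 43.
Step 3: U_X = R1 - n1(n1+1)/2 = 43 - 6*7/2 = 43 - 21 = 22.
       U_Y = n1*n2 - U_X = 48 - 22 = 26.
Step 4: No ties, so the exact null distribution of U (based on enumerating the C(14,6) = 3003 equally likely rank assignments) gives the two-sided p-value.
Step 5: p-value = 0.851815; compare to alpha = 0.1. fail to reject H0.

U_X = 22, p = 0.851815, fail to reject H0 at alpha = 0.1.


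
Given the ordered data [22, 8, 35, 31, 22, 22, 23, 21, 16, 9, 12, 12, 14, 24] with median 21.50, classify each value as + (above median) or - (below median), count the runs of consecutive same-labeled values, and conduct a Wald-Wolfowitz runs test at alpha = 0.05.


Step 1: Compute median = 21.50; label A = above, B = below.
Labels in order: ABAAAAABBBBBBA  (n_A = 7, n_B = 7)
Step 2: Count runs R = 5.
Step 3: Under H0 (random ordering), E[R] = 2*n_A*n_B/(n_A+n_B) + 1 = 2*7*7/14 + 1 = 8.0000.
        Var[R] = 2*n_A*n_B*(2*n_A*n_B - n_A - n_B) / ((n_A+n_B)^2 * (n_A+n_B-1)) = 8232/2548 = 3.2308.
        SD[R] = 1.7974.
Step 4: Continuity-corrected z = (R + 0.5 - E[R]) / SD[R] = (5 + 0.5 - 8.0000) / 1.7974 = -1.3909.
Step 5: Two-sided p-value via normal approximation = 2*(1 - Phi(|z|)) = 0.164264.
Step 6: alpha = 0.05. fail to reject H0.

R = 5, z = -1.3909, p = 0.164264, fail to reject H0.


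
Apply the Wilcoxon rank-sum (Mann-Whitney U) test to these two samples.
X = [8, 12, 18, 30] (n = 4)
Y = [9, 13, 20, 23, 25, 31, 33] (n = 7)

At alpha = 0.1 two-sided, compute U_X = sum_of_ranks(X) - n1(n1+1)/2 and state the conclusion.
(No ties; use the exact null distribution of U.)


Step 1: Combine and sort all 11 observations; assign midranks.
sorted (value, group): (8,X), (9,Y), (12,X), (13,Y), (18,X), (20,Y), (23,Y), (25,Y), (30,X), (31,Y), (33,Y)
ranks: 8->1, 9->2, 12->3, 13->4, 18->5, 20->6, 23->7, 25->8, 30->9, 31->10, 33->11
Step 2: Rank sum for X: R1 = 1 + 3 + 5 + 9 = 18.
Step 3: U_X = R1 - n1(n1+1)/2 = 18 - 4*5/2 = 18 - 10 = 8.
       U_Y = n1*n2 - U_X = 28 - 8 = 20.
Step 4: No ties, so the exact null distribution of U (based on enumerating the C(11,4) = 330 equally likely rank assignments) gives the two-sided p-value.
Step 5: p-value = 0.315152; compare to alpha = 0.1. fail to reject H0.

U_X = 8, p = 0.315152, fail to reject H0 at alpha = 0.1.


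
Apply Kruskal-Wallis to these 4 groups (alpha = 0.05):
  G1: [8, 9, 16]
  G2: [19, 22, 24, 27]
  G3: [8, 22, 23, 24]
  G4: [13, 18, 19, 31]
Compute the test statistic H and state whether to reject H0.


Step 1: Combine all N = 15 observations and assign midranks.
sorted (value, group, rank): (8,G1,1.5), (8,G3,1.5), (9,G1,3), (13,G4,4), (16,G1,5), (18,G4,6), (19,G2,7.5), (19,G4,7.5), (22,G2,9.5), (22,G3,9.5), (23,G3,11), (24,G2,12.5), (24,G3,12.5), (27,G2,14), (31,G4,15)
Step 2: Sum ranks within each group.
R_1 = 9.5 (n_1 = 3)
R_2 = 43.5 (n_2 = 4)
R_3 = 34.5 (n_3 = 4)
R_4 = 32.5 (n_4 = 4)
Step 3: H = 12/(N(N+1)) * sum(R_i^2/n_i) - 3(N+1)
     = 12/(15*16) * (9.5^2/3 + 43.5^2/4 + 34.5^2/4 + 32.5^2/4) - 3*16
     = 0.050000 * 1064.77 - 48
     = 5.238542.
Step 4: Ties present; correction factor C = 1 - 24/(15^3 - 15) = 0.992857. Corrected H = 5.238542 / 0.992857 = 5.276229.
Step 5: Under H0, H ~ chi^2(3); p-value = 0.152652.
Step 6: alpha = 0.05. fail to reject H0.

H = 5.2762, df = 3, p = 0.152652, fail to reject H0.


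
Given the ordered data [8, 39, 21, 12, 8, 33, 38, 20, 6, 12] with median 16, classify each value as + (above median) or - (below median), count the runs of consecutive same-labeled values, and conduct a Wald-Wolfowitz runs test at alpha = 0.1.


Step 1: Compute median = 16; label A = above, B = below.
Labels in order: BAABBAAABB  (n_A = 5, n_B = 5)
Step 2: Count runs R = 5.
Step 3: Under H0 (random ordering), E[R] = 2*n_A*n_B/(n_A+n_B) + 1 = 2*5*5/10 + 1 = 6.0000.
        Var[R] = 2*n_A*n_B*(2*n_A*n_B - n_A - n_B) / ((n_A+n_B)^2 * (n_A+n_B-1)) = 2000/900 = 2.2222.
        SD[R] = 1.4907.
Step 4: Continuity-corrected z = (R + 0.5 - E[R]) / SD[R] = (5 + 0.5 - 6.0000) / 1.4907 = -0.3354.
Step 5: Two-sided p-value via normal approximation = 2*(1 - Phi(|z|)) = 0.737316.
Step 6: alpha = 0.1. fail to reject H0.

R = 5, z = -0.3354, p = 0.737316, fail to reject H0.


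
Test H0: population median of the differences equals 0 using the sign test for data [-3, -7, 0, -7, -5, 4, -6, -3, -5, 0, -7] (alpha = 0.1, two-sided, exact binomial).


Step 1: Discard zero differences. Original n = 11; n_eff = number of nonzero differences = 9.
Nonzero differences (with sign): -3, -7, -7, -5, +4, -6, -3, -5, -7
Step 2: Count signs: positive = 1, negative = 8.
Step 3: Under H0: P(positive) = 0.5, so the number of positives S ~ Bin(9, 0.5).
Step 4: Two-sided exact p-value = sum of Bin(9,0.5) probabilities at or below the observed probability = 0.039062.
Step 5: alpha = 0.1. reject H0.

n_eff = 9, pos = 1, neg = 8, p = 0.039062, reject H0.


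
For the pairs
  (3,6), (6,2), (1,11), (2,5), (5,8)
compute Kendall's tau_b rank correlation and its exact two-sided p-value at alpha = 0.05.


Step 1: Enumerate the 10 unordered pairs (i,j) with i<j and classify each by sign(x_j-x_i) * sign(y_j-y_i).
  (1,2):dx=+3,dy=-4->D; (1,3):dx=-2,dy=+5->D; (1,4):dx=-1,dy=-1->C; (1,5):dx=+2,dy=+2->C
  (2,3):dx=-5,dy=+9->D; (2,4):dx=-4,dy=+3->D; (2,5):dx=-1,dy=+6->D; (3,4):dx=+1,dy=-6->D
  (3,5):dx=+4,dy=-3->D; (4,5):dx=+3,dy=+3->C
Step 2: C = 3, D = 7, total pairs = 10.
Step 3: tau = (C - D)/(n(n-1)/2) = (3 - 7)/10 = -0.400000.
Step 4: Exact two-sided p-value (enumerate n! = 120 permutations of y under H0): p = 0.483333.
Step 5: alpha = 0.05. fail to reject H0.

tau_b = -0.4000 (C=3, D=7), p = 0.483333, fail to reject H0.


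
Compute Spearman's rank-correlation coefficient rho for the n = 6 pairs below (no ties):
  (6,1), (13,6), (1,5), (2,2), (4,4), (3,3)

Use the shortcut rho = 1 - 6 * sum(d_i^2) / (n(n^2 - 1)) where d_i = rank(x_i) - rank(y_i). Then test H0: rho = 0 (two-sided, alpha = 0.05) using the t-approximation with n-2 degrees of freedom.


Step 1: Rank x and y separately (midranks; no ties here).
rank(x): 6->5, 13->6, 1->1, 2->2, 4->4, 3->3
rank(y): 1->1, 6->6, 5->5, 2->2, 4->4, 3->3
Step 2: d_i = R_x(i) - R_y(i); compute d_i^2.
  (5-1)^2=16, (6-6)^2=0, (1-5)^2=16, (2-2)^2=0, (4-4)^2=0, (3-3)^2=0
sum(d^2) = 32.
Step 3: rho = 1 - 6*32 / (6*(6^2 - 1)) = 1 - 192/210 = 0.085714.
Step 4: Under H0, t = rho * sqrt((n-2)/(1-rho^2)) = 0.1721 ~ t(4).
Step 5: Two-sided p-value from the t-distribution with 4 df = 0.871743.
Step 6: alpha = 0.05. fail to reject H0.

rho = 0.0857, p = 0.871743, fail to reject H0 at alpha = 0.05.


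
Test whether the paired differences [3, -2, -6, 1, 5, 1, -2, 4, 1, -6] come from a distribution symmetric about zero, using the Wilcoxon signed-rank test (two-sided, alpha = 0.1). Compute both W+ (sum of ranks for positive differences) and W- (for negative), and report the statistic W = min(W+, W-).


Step 1: Drop any zero differences (none here) and take |d_i|.
|d| = [3, 2, 6, 1, 5, 1, 2, 4, 1, 6]
Step 2: Midrank |d_i| (ties get averaged ranks).
ranks: |3|->6, |2|->4.5, |6|->9.5, |1|->2, |5|->8, |1|->2, |2|->4.5, |4|->7, |1|->2, |6|->9.5
Step 3: Attach original signs; sum ranks with positive sign and with negative sign.
W+ = 6 + 2 + 8 + 2 + 7 + 2 = 27
W- = 4.5 + 9.5 + 4.5 + 9.5 = 28
(Check: W+ + W- = 55 should equal n(n+1)/2 = 55.)
Step 4: Test statistic W = min(W+, W-) = 27.
Step 5: Ties in |d|, so use the tie-corrected normal approximation.
        E[W] = n(n+1)/4 = 10*11/4 = 27.5.
        Tie groups: |d|=1 (t=3), |d|=2 (t=2), |d|=6 (t=2); sum(t^3 - t) = 36.
        Var[W] = n(n+1)(2n+1)/24 - sum(t^3-t)/48 = 2310/24 - 36/48 = 95.5.
        z = (W - E[W]) / sqrt(Var[W]) = (27 - 27.5) / 9.7724 = -0.0512.
        Two-sided p = 2*Phi(z) = 0.959194.
Step 6: alpha = 0.1. fail to reject H0.

W+ = 27, W- = 28, W = min = 27, p = 0.959194, fail to reject H0.


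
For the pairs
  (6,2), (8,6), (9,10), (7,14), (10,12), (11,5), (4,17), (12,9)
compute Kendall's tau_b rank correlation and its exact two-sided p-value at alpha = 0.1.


Step 1: Enumerate the 28 unordered pairs (i,j) with i<j and classify each by sign(x_j-x_i) * sign(y_j-y_i).
  (1,2):dx=+2,dy=+4->C; (1,3):dx=+3,dy=+8->C; (1,4):dx=+1,dy=+12->C; (1,5):dx=+4,dy=+10->C
  (1,6):dx=+5,dy=+3->C; (1,7):dx=-2,dy=+15->D; (1,8):dx=+6,dy=+7->C; (2,3):dx=+1,dy=+4->C
  (2,4):dx=-1,dy=+8->D; (2,5):dx=+2,dy=+6->C; (2,6):dx=+3,dy=-1->D; (2,7):dx=-4,dy=+11->D
  (2,8):dx=+4,dy=+3->C; (3,4):dx=-2,dy=+4->D; (3,5):dx=+1,dy=+2->C; (3,6):dx=+2,dy=-5->D
  (3,7):dx=-5,dy=+7->D; (3,8):dx=+3,dy=-1->D; (4,5):dx=+3,dy=-2->D; (4,6):dx=+4,dy=-9->D
  (4,7):dx=-3,dy=+3->D; (4,8):dx=+5,dy=-5->D; (5,6):dx=+1,dy=-7->D; (5,7):dx=-6,dy=+5->D
  (5,8):dx=+2,dy=-3->D; (6,7):dx=-7,dy=+12->D; (6,8):dx=+1,dy=+4->C; (7,8):dx=+8,dy=-8->D
Step 2: C = 11, D = 17, total pairs = 28.
Step 3: tau = (C - D)/(n(n-1)/2) = (11 - 17)/28 = -0.214286.
Step 4: Exact two-sided p-value (enumerate n! = 40320 permutations of y under H0): p = 0.548413.
Step 5: alpha = 0.1. fail to reject H0.

tau_b = -0.2143 (C=11, D=17), p = 0.548413, fail to reject H0.


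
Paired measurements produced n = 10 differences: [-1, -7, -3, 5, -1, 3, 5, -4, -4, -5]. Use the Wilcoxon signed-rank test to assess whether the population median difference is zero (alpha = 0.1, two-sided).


Step 1: Drop any zero differences (none here) and take |d_i|.
|d| = [1, 7, 3, 5, 1, 3, 5, 4, 4, 5]
Step 2: Midrank |d_i| (ties get averaged ranks).
ranks: |1|->1.5, |7|->10, |3|->3.5, |5|->8, |1|->1.5, |3|->3.5, |5|->8, |4|->5.5, |4|->5.5, |5|->8
Step 3: Attach original signs; sum ranks with positive sign and with negative sign.
W+ = 8 + 3.5 + 8 = 19.5
W- = 1.5 + 10 + 3.5 + 1.5 + 5.5 + 5.5 + 8 = 35.5
(Check: W+ + W- = 55 should equal n(n+1)/2 = 55.)
Step 4: Test statistic W = min(W+, W-) = 19.5.
Step 5: Ties in |d|, so use the tie-corrected normal approximation.
        E[W] = n(n+1)/4 = 10*11/4 = 27.5.
        Tie groups: |d|=1 (t=2), |d|=3 (t=2), |d|=4 (t=2), |d|=5 (t=3); sum(t^3 - t) = 42.
        Var[W] = n(n+1)(2n+1)/24 - sum(t^3-t)/48 = 2310/24 - 42/48 = 95.375.
        z = (W - E[W]) / sqrt(Var[W]) = (19.5 - 27.5) / 9.7660 = -0.8192.
        Two-sided p = 2*Phi(z) = 0.412691.
Step 6: alpha = 0.1. fail to reject H0.

W+ = 19.5, W- = 35.5, W = min = 19.5, p = 0.412691, fail to reject H0.


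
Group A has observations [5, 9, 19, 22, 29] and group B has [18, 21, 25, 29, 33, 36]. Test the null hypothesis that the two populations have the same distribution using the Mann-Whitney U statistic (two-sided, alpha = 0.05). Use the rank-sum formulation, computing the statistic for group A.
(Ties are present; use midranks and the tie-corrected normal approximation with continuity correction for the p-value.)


Step 1: Combine and sort all 11 observations; assign midranks.
sorted (value, group): (5,X), (9,X), (18,Y), (19,X), (21,Y), (22,X), (25,Y), (29,X), (29,Y), (33,Y), (36,Y)
ranks: 5->1, 9->2, 18->3, 19->4, 21->5, 22->6, 25->7, 29->8.5, 29->8.5, 33->10, 36->11
Step 2: Rank sum for X: R1 = 1 + 2 + 4 + 6 + 8.5 = 21.5.
Step 3: U_X = R1 - n1(n1+1)/2 = 21.5 - 5*6/2 = 21.5 - 15 = 6.5.
       U_Y = n1*n2 - U_X = 30 - 6.5 = 23.5.
Step 4: Ties are present, so use the tie-corrected normal approximation (with continuity correction) for the p-value.
Step 5: p-value = 0.143215; compare to alpha = 0.05. fail to reject H0.

U_X = 6.5, p = 0.143215, fail to reject H0 at alpha = 0.05.


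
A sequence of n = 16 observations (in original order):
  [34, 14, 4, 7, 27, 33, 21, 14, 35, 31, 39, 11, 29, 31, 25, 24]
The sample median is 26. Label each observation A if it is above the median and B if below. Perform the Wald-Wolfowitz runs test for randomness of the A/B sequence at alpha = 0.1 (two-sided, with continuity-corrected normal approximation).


Step 1: Compute median = 26; label A = above, B = below.
Labels in order: ABBBAABBAAABAABB  (n_A = 8, n_B = 8)
Step 2: Count runs R = 8.
Step 3: Under H0 (random ordering), E[R] = 2*n_A*n_B/(n_A+n_B) + 1 = 2*8*8/16 + 1 = 9.0000.
        Var[R] = 2*n_A*n_B*(2*n_A*n_B - n_A - n_B) / ((n_A+n_B)^2 * (n_A+n_B-1)) = 14336/3840 = 3.7333.
        SD[R] = 1.9322.
Step 4: Continuity-corrected z = (R + 0.5 - E[R]) / SD[R] = (8 + 0.5 - 9.0000) / 1.9322 = -0.2588.
Step 5: Two-sided p-value via normal approximation = 2*(1 - Phi(|z|)) = 0.795809.
Step 6: alpha = 0.1. fail to reject H0.

R = 8, z = -0.2588, p = 0.795809, fail to reject H0.


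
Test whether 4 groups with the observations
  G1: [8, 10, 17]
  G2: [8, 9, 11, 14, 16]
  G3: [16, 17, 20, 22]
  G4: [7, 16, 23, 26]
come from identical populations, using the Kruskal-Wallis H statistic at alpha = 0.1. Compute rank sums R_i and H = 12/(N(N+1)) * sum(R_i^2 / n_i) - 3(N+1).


Step 1: Combine all N = 16 observations and assign midranks.
sorted (value, group, rank): (7,G4,1), (8,G1,2.5), (8,G2,2.5), (9,G2,4), (10,G1,5), (11,G2,6), (14,G2,7), (16,G2,9), (16,G3,9), (16,G4,9), (17,G1,11.5), (17,G3,11.5), (20,G3,13), (22,G3,14), (23,G4,15), (26,G4,16)
Step 2: Sum ranks within each group.
R_1 = 19 (n_1 = 3)
R_2 = 28.5 (n_2 = 5)
R_3 = 47.5 (n_3 = 4)
R_4 = 41 (n_4 = 4)
Step 3: H = 12/(N(N+1)) * sum(R_i^2/n_i) - 3(N+1)
     = 12/(16*17) * (19^2/3 + 28.5^2/5 + 47.5^2/4 + 41^2/4) - 3*17
     = 0.044118 * 1267.1 - 51
     = 4.901287.
Step 4: Ties present; correction factor C = 1 - 36/(16^3 - 16) = 0.991176. Corrected H = 4.901287 / 0.991176 = 4.944918.
Step 5: Under H0, H ~ chi^2(3); p-value = 0.175875.
Step 6: alpha = 0.1. fail to reject H0.

H = 4.9449, df = 3, p = 0.175875, fail to reject H0.


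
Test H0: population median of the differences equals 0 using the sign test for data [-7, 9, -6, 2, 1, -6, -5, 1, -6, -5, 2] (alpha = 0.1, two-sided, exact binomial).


Step 1: Discard zero differences. Original n = 11; n_eff = number of nonzero differences = 11.
Nonzero differences (with sign): -7, +9, -6, +2, +1, -6, -5, +1, -6, -5, +2
Step 2: Count signs: positive = 5, negative = 6.
Step 3: Under H0: P(positive) = 0.5, so the number of positives S ~ Bin(11, 0.5).
Step 4: Two-sided exact p-value = sum of Bin(11,0.5) probabilities at or below the observed probability = 1.000000.
Step 5: alpha = 0.1. fail to reject H0.

n_eff = 11, pos = 5, neg = 6, p = 1.000000, fail to reject H0.


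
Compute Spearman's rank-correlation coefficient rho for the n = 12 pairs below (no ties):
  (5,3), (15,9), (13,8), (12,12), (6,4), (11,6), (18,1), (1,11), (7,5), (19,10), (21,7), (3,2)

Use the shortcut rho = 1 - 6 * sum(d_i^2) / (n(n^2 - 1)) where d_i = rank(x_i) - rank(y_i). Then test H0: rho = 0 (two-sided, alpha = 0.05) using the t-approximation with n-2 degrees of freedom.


Step 1: Rank x and y separately (midranks; no ties here).
rank(x): 5->3, 15->9, 13->8, 12->7, 6->4, 11->6, 18->10, 1->1, 7->5, 19->11, 21->12, 3->2
rank(y): 3->3, 9->9, 8->8, 12->12, 4->4, 6->6, 1->1, 11->11, 5->5, 10->10, 7->7, 2->2
Step 2: d_i = R_x(i) - R_y(i); compute d_i^2.
  (3-3)^2=0, (9-9)^2=0, (8-8)^2=0, (7-12)^2=25, (4-4)^2=0, (6-6)^2=0, (10-1)^2=81, (1-11)^2=100, (5-5)^2=0, (11-10)^2=1, (12-7)^2=25, (2-2)^2=0
sum(d^2) = 232.
Step 3: rho = 1 - 6*232 / (12*(12^2 - 1)) = 1 - 1392/1716 = 0.188811.
Step 4: Under H0, t = rho * sqrt((n-2)/(1-rho^2)) = 0.6080 ~ t(10).
Step 5: Two-sided p-value from the t-distribution with 10 df = 0.556737.
Step 6: alpha = 0.05. fail to reject H0.

rho = 0.1888, p = 0.556737, fail to reject H0 at alpha = 0.05.


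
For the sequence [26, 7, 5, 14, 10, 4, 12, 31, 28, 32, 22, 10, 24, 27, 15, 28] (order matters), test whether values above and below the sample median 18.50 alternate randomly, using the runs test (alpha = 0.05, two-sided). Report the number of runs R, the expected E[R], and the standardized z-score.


Step 1: Compute median = 18.50; label A = above, B = below.
Labels in order: ABBBBBBAAAABAABA  (n_A = 8, n_B = 8)
Step 2: Count runs R = 7.
Step 3: Under H0 (random ordering), E[R] = 2*n_A*n_B/(n_A+n_B) + 1 = 2*8*8/16 + 1 = 9.0000.
        Var[R] = 2*n_A*n_B*(2*n_A*n_B - n_A - n_B) / ((n_A+n_B)^2 * (n_A+n_B-1)) = 14336/3840 = 3.7333.
        SD[R] = 1.9322.
Step 4: Continuity-corrected z = (R + 0.5 - E[R]) / SD[R] = (7 + 0.5 - 9.0000) / 1.9322 = -0.7763.
Step 5: Two-sided p-value via normal approximation = 2*(1 - Phi(|z|)) = 0.437558.
Step 6: alpha = 0.05. fail to reject H0.

R = 7, z = -0.7763, p = 0.437558, fail to reject H0.


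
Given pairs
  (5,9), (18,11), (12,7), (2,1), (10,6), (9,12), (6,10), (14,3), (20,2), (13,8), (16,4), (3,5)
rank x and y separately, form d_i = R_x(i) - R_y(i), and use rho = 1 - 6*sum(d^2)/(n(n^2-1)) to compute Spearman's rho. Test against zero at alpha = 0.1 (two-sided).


Step 1: Rank x and y separately (midranks; no ties here).
rank(x): 5->3, 18->11, 12->7, 2->1, 10->6, 9->5, 6->4, 14->9, 20->12, 13->8, 16->10, 3->2
rank(y): 9->9, 11->11, 7->7, 1->1, 6->6, 12->12, 10->10, 3->3, 2->2, 8->8, 4->4, 5->5
Step 2: d_i = R_x(i) - R_y(i); compute d_i^2.
  (3-9)^2=36, (11-11)^2=0, (7-7)^2=0, (1-1)^2=0, (6-6)^2=0, (5-12)^2=49, (4-10)^2=36, (9-3)^2=36, (12-2)^2=100, (8-8)^2=0, (10-4)^2=36, (2-5)^2=9
sum(d^2) = 302.
Step 3: rho = 1 - 6*302 / (12*(12^2 - 1)) = 1 - 1812/1716 = -0.055944.
Step 4: Under H0, t = rho * sqrt((n-2)/(1-rho^2)) = -0.1772 ~ t(10).
Step 5: Two-sided p-value from the t-distribution with 10 df = 0.862898.
Step 6: alpha = 0.1. fail to reject H0.

rho = -0.0559, p = 0.862898, fail to reject H0 at alpha = 0.1.


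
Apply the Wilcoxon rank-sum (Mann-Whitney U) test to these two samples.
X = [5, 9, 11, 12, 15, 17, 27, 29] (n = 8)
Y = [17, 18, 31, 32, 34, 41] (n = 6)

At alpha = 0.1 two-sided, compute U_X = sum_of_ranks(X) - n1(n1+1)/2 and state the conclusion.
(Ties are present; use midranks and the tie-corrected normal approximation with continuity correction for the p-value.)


Step 1: Combine and sort all 14 observations; assign midranks.
sorted (value, group): (5,X), (9,X), (11,X), (12,X), (15,X), (17,X), (17,Y), (18,Y), (27,X), (29,X), (31,Y), (32,Y), (34,Y), (41,Y)
ranks: 5->1, 9->2, 11->3, 12->4, 15->5, 17->6.5, 17->6.5, 18->8, 27->9, 29->10, 31->11, 32->12, 34->13, 41->14
Step 2: Rank sum for X: R1 = 1 + 2 + 3 + 4 + 5 + 6.5 + 9 + 10 = 40.5.
Step 3: U_X = R1 - n1(n1+1)/2 = 40.5 - 8*9/2 = 40.5 - 36 = 4.5.
       U_Y = n1*n2 - U_X = 48 - 4.5 = 43.5.
Step 4: Ties are present, so use the tie-corrected normal approximation (with continuity correction) for the p-value.
Step 5: p-value = 0.014065; compare to alpha = 0.1. reject H0.

U_X = 4.5, p = 0.014065, reject H0 at alpha = 0.1.


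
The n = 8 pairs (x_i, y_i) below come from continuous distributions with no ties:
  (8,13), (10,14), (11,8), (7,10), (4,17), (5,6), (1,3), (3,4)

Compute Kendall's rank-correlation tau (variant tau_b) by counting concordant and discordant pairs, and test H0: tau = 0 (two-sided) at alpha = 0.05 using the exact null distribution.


Step 1: Enumerate the 28 unordered pairs (i,j) with i<j and classify each by sign(x_j-x_i) * sign(y_j-y_i).
  (1,2):dx=+2,dy=+1->C; (1,3):dx=+3,dy=-5->D; (1,4):dx=-1,dy=-3->C; (1,5):dx=-4,dy=+4->D
  (1,6):dx=-3,dy=-7->C; (1,7):dx=-7,dy=-10->C; (1,8):dx=-5,dy=-9->C; (2,3):dx=+1,dy=-6->D
  (2,4):dx=-3,dy=-4->C; (2,5):dx=-6,dy=+3->D; (2,6):dx=-5,dy=-8->C; (2,7):dx=-9,dy=-11->C
  (2,8):dx=-7,dy=-10->C; (3,4):dx=-4,dy=+2->D; (3,5):dx=-7,dy=+9->D; (3,6):dx=-6,dy=-2->C
  (3,7):dx=-10,dy=-5->C; (3,8):dx=-8,dy=-4->C; (4,5):dx=-3,dy=+7->D; (4,6):dx=-2,dy=-4->C
  (4,7):dx=-6,dy=-7->C; (4,8):dx=-4,dy=-6->C; (5,6):dx=+1,dy=-11->D; (5,7):dx=-3,dy=-14->C
  (5,8):dx=-1,dy=-13->C; (6,7):dx=-4,dy=-3->C; (6,8):dx=-2,dy=-2->C; (7,8):dx=+2,dy=+1->C
Step 2: C = 20, D = 8, total pairs = 28.
Step 3: tau = (C - D)/(n(n-1)/2) = (20 - 8)/28 = 0.428571.
Step 4: Exact two-sided p-value (enumerate n! = 40320 permutations of y under H0): p = 0.178869.
Step 5: alpha = 0.05. fail to reject H0.

tau_b = 0.4286 (C=20, D=8), p = 0.178869, fail to reject H0.


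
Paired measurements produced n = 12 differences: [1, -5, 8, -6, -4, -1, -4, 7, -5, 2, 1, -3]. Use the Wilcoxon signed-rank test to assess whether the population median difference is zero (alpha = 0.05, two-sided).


Step 1: Drop any zero differences (none here) and take |d_i|.
|d| = [1, 5, 8, 6, 4, 1, 4, 7, 5, 2, 1, 3]
Step 2: Midrank |d_i| (ties get averaged ranks).
ranks: |1|->2, |5|->8.5, |8|->12, |6|->10, |4|->6.5, |1|->2, |4|->6.5, |7|->11, |5|->8.5, |2|->4, |1|->2, |3|->5
Step 3: Attach original signs; sum ranks with positive sign and with negative sign.
W+ = 2 + 12 + 11 + 4 + 2 = 31
W- = 8.5 + 10 + 6.5 + 2 + 6.5 + 8.5 + 5 = 47
(Check: W+ + W- = 78 should equal n(n+1)/2 = 78.)
Step 4: Test statistic W = min(W+, W-) = 31.
Step 5: Ties in |d|, so use the tie-corrected normal approximation.
        E[W] = n(n+1)/4 = 12*13/4 = 39.
        Tie groups: |d|=1 (t=3), |d|=4 (t=2), |d|=5 (t=2); sum(t^3 - t) = 36.
        Var[W] = n(n+1)(2n+1)/24 - sum(t^3-t)/48 = 3900/24 - 36/48 = 161.75.
        z = (W - E[W]) / sqrt(Var[W]) = (31 - 39) / 12.7181 = -0.6290.
        Two-sided p = 2*Phi(z) = 0.529333.
Step 6: alpha = 0.05. fail to reject H0.

W+ = 31, W- = 47, W = min = 31, p = 0.529333, fail to reject H0.
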